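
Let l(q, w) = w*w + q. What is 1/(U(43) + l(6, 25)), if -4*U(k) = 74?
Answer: 2/1225 ≈ 0.0016327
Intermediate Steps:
l(q, w) = q + w**2 (l(q, w) = w**2 + q = q + w**2)
U(k) = -37/2 (U(k) = -1/4*74 = -37/2)
1/(U(43) + l(6, 25)) = 1/(-37/2 + (6 + 25**2)) = 1/(-37/2 + (6 + 625)) = 1/(-37/2 + 631) = 1/(1225/2) = 2/1225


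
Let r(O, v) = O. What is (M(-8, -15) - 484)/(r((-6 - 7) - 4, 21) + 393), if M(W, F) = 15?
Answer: -469/376 ≈ -1.2473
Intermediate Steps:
(M(-8, -15) - 484)/(r((-6 - 7) - 4, 21) + 393) = (15 - 484)/(((-6 - 7) - 4) + 393) = -469/((-13 - 4) + 393) = -469/(-17 + 393) = -469/376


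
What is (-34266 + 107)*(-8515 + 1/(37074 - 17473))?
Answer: 5701222975726/19601 ≈ 2.9086e+8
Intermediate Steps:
(-34266 + 107)*(-8515 + 1/(37074 - 17473)) = -34159*(-8515 + 1/19601) = -34159*(-166902514/19601) = 5701222975726/19601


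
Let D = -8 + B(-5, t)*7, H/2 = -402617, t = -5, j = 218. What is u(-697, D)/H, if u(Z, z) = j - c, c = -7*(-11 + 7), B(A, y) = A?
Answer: -95/402617 ≈ -0.00023596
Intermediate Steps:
H = -805234 (H = 2*(-402617) = -805234)
D = -43 (D = -8 - 5*7 = -8 - 35 = -43)
c = 28 (c = -7*(-4) = 28)
u(Z, z) = 190 (u(Z, z) = 218 - 1*28 = 218 - 28 = 190)
u(-697, D)/H = 190/(-805234) = 190*(-1/805234) = -95/402617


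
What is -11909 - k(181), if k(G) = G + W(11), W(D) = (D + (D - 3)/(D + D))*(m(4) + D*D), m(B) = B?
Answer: -148615/11 ≈ -13510.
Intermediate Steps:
W(D) = (4 + D²)*(D + (-3 + D)/(2*D)) (W(D) = (D + (D - 3)/(D + D))*(4 + D*D) = (D + (-3 + D)/((2*D)))*(4 + D²) = (D + (-3 + D)*(1/(2*D)))*(4 + D²) = (D + (-3 + D)/(2*D))*(4 + D²) = (4 + D²)*(D + (-3 + D)/(2*D)))
k(G) = 15625/11 + G (k(G) = G + (2 + 11³ + (½)*11² - 6/11 + (5/2)*11) = G + (2 + 1331 + (½)*121 - 6*1/11 + 55/2) = G + (2 + 1331 + 121/2 - 6/11 + 55/2) = G + 15625/11 = 15625/11 + G)
-11909 - k(181) = -11909 - (15625/11 + 181) = -11909 - 1*17616/11 = -11909 - 17616/11 = -148615/11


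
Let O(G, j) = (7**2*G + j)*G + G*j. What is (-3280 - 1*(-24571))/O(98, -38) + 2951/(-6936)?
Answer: -17927579/47241096 ≈ -0.37949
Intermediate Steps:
O(G, j) = G*j + G*(j + 49*G) (O(G, j) = (49*G + j)*G + G*j = (j + 49*G)*G + G*j = G*(j + 49*G) + G*j = G*j + G*(j + 49*G))
(-3280 - 1*(-24571))/O(98, -38) + 2951/(-6936) = (-3280 - 1*(-24571))/((98*(2*(-38) + 49*98))) + 2951/(-6936) = (-3280 + 24571)/((98*(-76 + 4802))) + 2951*(-1/6936) = 21291/((98*4726)) - 2951/6936 = 21291/463148 - 2951/6936 = -17927579/47241096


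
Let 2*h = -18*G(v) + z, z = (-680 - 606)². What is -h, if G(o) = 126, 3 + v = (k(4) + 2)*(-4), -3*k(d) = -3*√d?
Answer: -825764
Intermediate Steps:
k(d) = √d (k(d) = -(-1)*√d = √d)
v = -19 (v = -3 + (√4 + 2)*(-4) = -3 + (2 + 2)*(-4) = -3 + 4*(-4) = -3 - 16 = -19)
z = 1653796 (z = (-1286)² = 1653796)
h = 825764 (h = (-18*126 + 1653796)/2 = (-2268 + 1653796)/2 = (½)*1651528 = 825764)
-h = -1*825764 = -825764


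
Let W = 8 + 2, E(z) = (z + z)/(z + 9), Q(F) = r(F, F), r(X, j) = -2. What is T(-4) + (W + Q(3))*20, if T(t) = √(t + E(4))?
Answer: 160 + 2*I*√143/13 ≈ 160.0 + 1.8397*I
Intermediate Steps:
Q(F) = -2
E(z) = 2*z/(9 + z) (E(z) = (2*z)/(9 + z) = 2*z/(9 + z))
W = 10
T(t) = √(8/13 + t) (T(t) = √(t + 2*4/(9 + 4)) = √(t + 2*4/13) = √(t + 2*4*(1/13)) = √(t + 8/13) = √(8/13 + t))
T(-4) + (W + Q(3))*20 = √(104 + 169*(-4))/13 + (10 - 2)*20 = √(104 - 676)/13 + 8*20 = √(-572)/13 + 160 = (2*I*√143)/13 + 160 = 2*I*√143/13 + 160 = 160 + 2*I*√143/13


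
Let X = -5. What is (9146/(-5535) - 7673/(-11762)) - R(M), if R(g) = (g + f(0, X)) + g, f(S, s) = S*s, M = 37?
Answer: -4882702777/65102670 ≈ -75.000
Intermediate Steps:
R(g) = 2*g (R(g) = (g + 0*(-5)) + g = (g + 0) + g = g + g = 2*g)
(9146/(-5535) - 7673/(-11762)) - R(M) = (9146/(-5535) - 7673/(-11762)) - 2*37 = (9146*(-1/5535) - 7673*(-1/11762)) - 1*74 = (-9146/5535 + 7673/11762) - 74 = -65105197/65102670 - 74 = -4882702777/65102670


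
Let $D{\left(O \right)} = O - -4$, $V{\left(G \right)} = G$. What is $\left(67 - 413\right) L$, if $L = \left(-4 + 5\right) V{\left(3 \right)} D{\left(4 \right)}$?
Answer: $-8304$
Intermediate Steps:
$D{\left(O \right)} = 4 + O$ ($D{\left(O \right)} = O + 4 = 4 + O$)
$L = 24$ ($L = \left(-4 + 5\right) 3 \left(4 + 4\right) = 1 \cdot 3 \cdot 8 = 3 \cdot 8 = 24$)
$\left(67 - 413\right) L = \left(67 - 413\right) 24 = \left(-346\right) 24 = -8304$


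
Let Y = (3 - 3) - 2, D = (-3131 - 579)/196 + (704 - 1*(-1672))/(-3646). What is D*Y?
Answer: 499727/12761 ≈ 39.160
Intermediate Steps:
D = -499727/25522 (D = -3710*1/196 + (704 + 1672)*(-1/3646) = -265/14 + 2376*(-1/3646) = -265/14 - 1188/1823 = -499727/25522 ≈ -19.580)
Y = -2 (Y = 0 - 2 = -2)
D*Y = -499727/25522*(-2) = 499727/12761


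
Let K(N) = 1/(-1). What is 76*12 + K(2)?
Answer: 911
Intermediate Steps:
K(N) = -1
76*12 + K(2) = 76*12 - 1 = 912 - 1 = 911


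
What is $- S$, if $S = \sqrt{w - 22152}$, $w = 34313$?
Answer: $- \sqrt{12161} \approx -110.28$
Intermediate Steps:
$S = \sqrt{12161}$ ($S = \sqrt{34313 - 22152} = \sqrt{12161} \approx 110.28$)
$- S = - \sqrt{12161}$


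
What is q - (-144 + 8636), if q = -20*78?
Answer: -10052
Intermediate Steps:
q = -1560
q - (-144 + 8636) = -1560 - (-144 + 8636) = -1560 - 1*8492 = -1560 - 8492 = -10052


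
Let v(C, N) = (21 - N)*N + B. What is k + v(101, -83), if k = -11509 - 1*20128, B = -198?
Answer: -40467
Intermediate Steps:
k = -31637 (k = -11509 - 20128 = -31637)
v(C, N) = -198 + N*(21 - N) (v(C, N) = (21 - N)*N - 198 = N*(21 - N) - 198 = -198 + N*(21 - N))
k + v(101, -83) = -31637 + (-198 - 1*(-83)² + 21*(-83)) = -31637 + (-198 - 1*6889 - 1743) = -31637 + (-198 - 6889 - 1743) = -31637 - 8830 = -40467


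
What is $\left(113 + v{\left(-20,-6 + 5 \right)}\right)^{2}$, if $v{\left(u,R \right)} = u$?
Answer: $8649$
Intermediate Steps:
$\left(113 + v{\left(-20,-6 + 5 \right)}\right)^{2} = \left(113 - 20\right)^{2} = 93^{2} = 8649$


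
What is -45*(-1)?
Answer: 45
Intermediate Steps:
-45*(-1) = -3*(-15) = 45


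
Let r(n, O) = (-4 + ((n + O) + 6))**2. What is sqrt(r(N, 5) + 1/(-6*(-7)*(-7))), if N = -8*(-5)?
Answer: sqrt(3896670)/42 ≈ 47.000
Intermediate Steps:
N = 40
r(n, O) = (2 + O + n)**2 (r(n, O) = (-4 + ((O + n) + 6))**2 = (-4 + (6 + O + n))**2 = (2 + O + n)**2)
sqrt(r(N, 5) + 1/(-6*(-7)*(-7))) = sqrt((2 + 5 + 40)**2 + 1/(-6*(-7)*(-7))) = sqrt(47**2 + 1/(42*(-7))) = sqrt(2209 + 1/(-294)) = sqrt(2209 - 1/294) = sqrt(649445/294) = sqrt(3896670)/42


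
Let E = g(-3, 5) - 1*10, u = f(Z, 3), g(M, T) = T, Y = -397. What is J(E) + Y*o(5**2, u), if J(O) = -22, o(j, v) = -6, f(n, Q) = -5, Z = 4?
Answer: 2360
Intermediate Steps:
u = -5
E = -5 (E = 5 - 1*10 = 5 - 10 = -5)
J(E) + Y*o(5**2, u) = -22 - 397*(-6) = -22 + 2382 = 2360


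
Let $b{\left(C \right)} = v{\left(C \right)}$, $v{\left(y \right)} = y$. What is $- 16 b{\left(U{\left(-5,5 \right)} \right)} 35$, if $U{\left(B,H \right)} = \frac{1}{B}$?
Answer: $112$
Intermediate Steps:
$b{\left(C \right)} = C$
$- 16 b{\left(U{\left(-5,5 \right)} \right)} 35 = - \frac{16}{-5} \cdot 35 = \left(-16\right) \left(- \frac{1}{5}\right) 35 = \frac{16}{5} \cdot 35 = 112$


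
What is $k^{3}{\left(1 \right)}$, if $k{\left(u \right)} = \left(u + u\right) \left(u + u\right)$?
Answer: $64$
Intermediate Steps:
$k{\left(u \right)} = 4 u^{2}$ ($k{\left(u \right)} = 2 u 2 u = 4 u^{2}$)
$k^{3}{\left(1 \right)} = \left(4 \cdot 1^{2}\right)^{3} = \left(4 \cdot 1\right)^{3} = 4^{3} = 64$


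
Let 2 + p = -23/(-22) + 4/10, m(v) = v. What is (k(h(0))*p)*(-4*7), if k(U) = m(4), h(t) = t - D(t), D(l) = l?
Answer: 3416/55 ≈ 62.109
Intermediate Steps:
h(t) = 0 (h(t) = t - t = 0)
p = -61/110 (p = -2 + (-23/(-22) + 4/10) = -2 + (-23*(-1/22) + 4*(⅒)) = -2 + (23/22 + ⅖) = -2 + 159/110 = -61/110 ≈ -0.55455)
k(U) = 4
(k(h(0))*p)*(-4*7) = (4*(-61/110))*(-4*7) = -122/55*(-28) = 3416/55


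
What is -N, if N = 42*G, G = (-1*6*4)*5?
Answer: 5040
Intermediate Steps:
G = -120 (G = -6*4*5 = -24*5 = -120)
N = -5040 (N = 42*(-120) = -5040)
-N = -1*(-5040) = 5040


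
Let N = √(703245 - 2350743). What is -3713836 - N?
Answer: -3713836 - I*√1647498 ≈ -3.7138e+6 - 1283.5*I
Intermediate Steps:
N = I*√1647498 (N = √(-1647498) = I*√1647498 ≈ 1283.5*I)
-3713836 - N = -3713836 - I*√1647498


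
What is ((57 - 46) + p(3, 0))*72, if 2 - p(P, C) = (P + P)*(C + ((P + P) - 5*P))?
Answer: 4824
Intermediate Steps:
p(P, C) = 2 - 2*P*(C - 3*P) (p(P, C) = 2 - (P + P)*(C + ((P + P) - 5*P)) = 2 - 2*P*(C + (2*P - 5*P)) = 2 - 2*P*(C - 3*P))
((57 - 46) + p(3, 0))*72 = ((57 - 46) + (2 + 6*3² - 2*0*3))*72 = (11 + (2 + 6*9 + 0))*72 = (11 + (2 + 54 + 0))*72 = (11 + 56)*72 = 67*72 = 4824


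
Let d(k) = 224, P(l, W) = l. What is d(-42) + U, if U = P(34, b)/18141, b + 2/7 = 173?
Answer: 4063618/18141 ≈ 224.00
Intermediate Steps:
b = 1209/7 (b = -2/7 + 173 = 1209/7 ≈ 172.71)
U = 34/18141 ≈ 0.0018742
d(-42) + U = 224 + 34/18141 = 4063618/18141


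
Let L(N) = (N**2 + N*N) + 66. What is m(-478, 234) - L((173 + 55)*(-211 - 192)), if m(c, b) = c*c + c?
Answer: -16885110972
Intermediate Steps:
m(c, b) = c + c**2 (m(c, b) = c**2 + c = c + c**2)
L(N) = 66 + 2*N**2 (L(N) = (N**2 + N**2) + 66 = 2*N**2 + 66 = 66 + 2*N**2)
m(-478, 234) - L((173 + 55)*(-211 - 192)) = -478*(1 - 478) - (66 + 2*((173 + 55)*(-211 - 192))**2) = -478*(-477) - (66 + 2*(228*(-403))**2) = 228006 - (66 + 2*(-91884)**2) = 228006 - (66 + 2*8442669456) = 228006 - (66 + 16885338912) = 228006 - 1*16885338978 = 228006 - 16885338978 = -16885110972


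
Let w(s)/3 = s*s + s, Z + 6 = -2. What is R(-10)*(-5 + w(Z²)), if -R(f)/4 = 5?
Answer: -249500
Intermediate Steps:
Z = -8 (Z = -6 - 2 = -8)
R(f) = -20 (R(f) = -4*5 = -20)
w(s) = 3*s + 3*s² (w(s) = 3*(s*s + s) = 3*(s² + s) = 3*(s + s²) = 3*s + 3*s²)
R(-10)*(-5 + w(Z²)) = -20*(-5 + 3*(-8)²*(1 + (-8)²)) = -20*(-5 + 3*64*(1 + 64)) = -20*(-5 + 3*64*65) = -20*(-5 + 12480) = -20*12475 = -249500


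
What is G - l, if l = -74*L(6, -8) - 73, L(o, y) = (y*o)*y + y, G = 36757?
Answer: 64654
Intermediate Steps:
L(o, y) = y + o*y² (L(o, y) = (o*y)*y + y = o*y² + y = y + o*y²)
l = -27897 (l = -(-592)*(1 + 6*(-8)) - 73 = -(-592)*(1 - 48) - 73 = -(-592)*(-47) - 73 = -74*376 - 73 = -27824 - 73 = -27897)
G - l = 36757 - 1*(-27897) = 36757 + 27897 = 64654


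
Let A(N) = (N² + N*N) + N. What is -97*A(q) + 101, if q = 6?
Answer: -7465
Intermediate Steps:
A(N) = N + 2*N² (A(N) = (N² + N²) + N = 2*N² + N = N + 2*N²)
-97*A(q) + 101 = -582*(1 + 2*6) + 101 = -582*(1 + 12) + 101 = -582*13 + 101 = -97*78 + 101 = -7566 + 101 = -7465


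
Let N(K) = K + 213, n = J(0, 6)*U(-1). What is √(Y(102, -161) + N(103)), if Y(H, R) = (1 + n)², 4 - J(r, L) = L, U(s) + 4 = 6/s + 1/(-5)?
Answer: √19349/5 ≈ 27.820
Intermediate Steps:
U(s) = -21/5 + 6/s (U(s) = -4 + (6/s + 1/(-5)) = -4 + (6/s + 1*(-⅕)) = -4 + (6/s - ⅕) = -4 + (-⅕ + 6/s) = -21/5 + 6/s)
J(r, L) = 4 - L
n = 102/5 (n = (4 - 1*6)*(-21/5 + 6/(-1)) = (4 - 6)*(-21/5 + 6*(-1)) = -2*(-21/5 - 6) = -2*(-51/5) = 102/5 ≈ 20.400)
N(K) = 213 + K
Y(H, R) = 11449/25 (Y(H, R) = (1 + 102/5)² = (107/5)² = 11449/25)
√(Y(102, -161) + N(103)) = √(11449/25 + (213 + 103)) = √(11449/25 + 316) = √(19349/25) = √19349/5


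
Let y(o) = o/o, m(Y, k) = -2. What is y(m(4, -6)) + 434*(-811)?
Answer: -351973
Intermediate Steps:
y(o) = 1
y(m(4, -6)) + 434*(-811) = 1 + 434*(-811) = 1 - 351974 = -351973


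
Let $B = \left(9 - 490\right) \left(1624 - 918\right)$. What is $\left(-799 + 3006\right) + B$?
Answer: $-337379$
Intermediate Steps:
$B = -339586$ ($B = \left(-481\right) 706 = -339586$)
$\left(-799 + 3006\right) + B = \left(-799 + 3006\right) - 339586 = 2207 - 339586 = -337379$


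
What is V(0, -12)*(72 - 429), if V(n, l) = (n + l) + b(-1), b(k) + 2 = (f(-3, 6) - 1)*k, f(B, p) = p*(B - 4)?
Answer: -10353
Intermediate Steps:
f(B, p) = p*(-4 + B)
b(k) = -2 - 43*k (b(k) = -2 + (6*(-4 - 3) - 1)*k = -2 + (6*(-7) - 1)*k = -2 + (-42 - 1)*k = -2 - 43*k)
V(n, l) = 41 + l + n (V(n, l) = (n + l) + (-2 - 43*(-1)) = (l + n) + (-2 + 43) = (l + n) + 41 = 41 + l + n)
V(0, -12)*(72 - 429) = (41 - 12 + 0)*(72 - 429) = 29*(-357) = -10353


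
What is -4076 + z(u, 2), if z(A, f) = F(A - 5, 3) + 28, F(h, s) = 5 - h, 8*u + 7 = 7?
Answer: -4038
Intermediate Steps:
u = 0 (u = -7/8 + (1/8)*7 = -7/8 + 7/8 = 0)
z(A, f) = 38 - A (z(A, f) = (5 - (A - 5)) + 28 = (5 - (-5 + A)) + 28 = (5 + (5 - A)) + 28 = (10 - A) + 28 = 38 - A)
-4076 + z(u, 2) = -4076 + (38 - 1*0) = -4076 + (38 + 0) = -4076 + 38 = -4038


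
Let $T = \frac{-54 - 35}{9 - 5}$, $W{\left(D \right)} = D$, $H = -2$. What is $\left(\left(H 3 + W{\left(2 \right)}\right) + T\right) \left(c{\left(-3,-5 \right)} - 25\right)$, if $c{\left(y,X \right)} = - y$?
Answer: $\frac{1155}{2} \approx 577.5$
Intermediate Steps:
$T = - \frac{89}{4} \approx -22.25$
$\left(\left(H 3 + W{\left(2 \right)}\right) + T\right) \left(c{\left(-3,-5 \right)} - 25\right) = \left(\left(\left(-2\right) 3 + 2\right) - \frac{89}{4}\right) \left(\left(-1\right) \left(-3\right) - 25\right) = \left(\left(-6 + 2\right) - \frac{89}{4}\right) \left(3 - 25\right) = \left(-4 - \frac{89}{4}\right) \left(-22\right) = \left(- \frac{105}{4}\right) \left(-22\right) = \frac{1155}{2}$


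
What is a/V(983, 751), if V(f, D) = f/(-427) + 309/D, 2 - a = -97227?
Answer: -31179104033/606290 ≈ -51426.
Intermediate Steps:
a = 97229 (a = 2 - 1*(-97227) = 2 + 97227 = 97229)
V(f, D) = 309/D - f/427 (V(f, D) = f*(-1/427) + 309/D = -f/427 + 309/D = 309/D - f/427)
a/V(983, 751) = 97229/(309/751 - 1/427*983) = 97229/(309*(1/751) - 983/427) = 97229/(309/751 - 983/427) = 97229/(-606290/320677) = 97229*(-320677/606290) = -31179104033/606290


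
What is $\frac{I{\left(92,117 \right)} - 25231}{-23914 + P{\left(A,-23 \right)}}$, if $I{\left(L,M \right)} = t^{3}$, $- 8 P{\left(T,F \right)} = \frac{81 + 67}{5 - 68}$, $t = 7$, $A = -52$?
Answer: $\frac{3135888}{3013127} \approx 1.0407$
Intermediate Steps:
$P{\left(T,F \right)} = \frac{37}{126}$ ($P{\left(T,F \right)} = - \frac{\left(81 + 67\right) \frac{1}{5 - 68}}{8} = - \frac{148 \frac{1}{-63}}{8} = - \frac{148 \left(- \frac{1}{63}\right)}{8} = \left(- \frac{1}{8}\right) \left(- \frac{148}{63}\right) = \frac{37}{126}$)
$I{\left(L,M \right)} = 343$ ($I{\left(L,M \right)} = 7^{3} = 343$)
$\frac{I{\left(92,117 \right)} - 25231}{-23914 + P{\left(A,-23 \right)}} = \frac{343 - 25231}{-23914 + \frac{37}{126}} = - \frac{24888}{- \frac{3013127}{126}} = \left(-24888\right) \left(- \frac{126}{3013127}\right) = \frac{3135888}{3013127}$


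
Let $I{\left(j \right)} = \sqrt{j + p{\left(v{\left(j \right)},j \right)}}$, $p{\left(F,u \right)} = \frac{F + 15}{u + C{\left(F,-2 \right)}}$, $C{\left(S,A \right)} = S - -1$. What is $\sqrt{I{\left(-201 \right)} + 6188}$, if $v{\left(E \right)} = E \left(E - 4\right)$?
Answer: $\frac{\sqrt{416182609388 + 8201 i \sqrt{13450927557}}}{8201} \approx 78.664 + 0.089888 i$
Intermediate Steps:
$C{\left(S,A \right)} = 1 + S$ ($C{\left(S,A \right)} = S + 1 = 1 + S$)
$v{\left(E \right)} = E \left(-4 + E\right)$
$p{\left(F,u \right)} = \frac{15 + F}{1 + F + u}$ ($p{\left(F,u \right)} = \frac{F + 15}{u + \left(1 + F\right)} = \frac{15 + F}{1 + F + u}$)
$I{\left(j \right)} = \sqrt{j + \frac{15 + j \left(-4 + j\right)}{1 + j + j \left(-4 + j\right)}}$ ($I{\left(j \right)} = \sqrt{j + \frac{15 + j \left(-4 + j\right)}{1 + j \left(-4 + j\right) + j}} = \sqrt{j + \frac{15 + j \left(-4 + j\right)}{1 + j + j \left(-4 + j\right)}}$)
$\sqrt{I{\left(-201 \right)} + 6188} = \sqrt{\sqrt{\frac{15 + \left(-201\right)^{3} - -603 - 2 \left(-201\right)^{2}}{1 + \left(-201\right)^{2} - -603}} + 6188} = \sqrt{\sqrt{\frac{15 - 8120601 + 603 - 80802}{1 + 40401 + 603}} + 6188} = \sqrt{\sqrt{\frac{15 - 8120601 + 603 - 80802}{41005}} + 6188} = \sqrt{\sqrt{\frac{1}{41005} \left(-8200785\right)} + 6188} = \sqrt{\sqrt{- \frac{1640157}{8201}} + 6188} = \sqrt{\frac{i \sqrt{13450927557}}{8201} + 6188} = \sqrt{6188 + \frac{i \sqrt{13450927557}}{8201}}$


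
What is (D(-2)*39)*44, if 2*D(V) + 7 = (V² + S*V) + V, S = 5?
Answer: -12870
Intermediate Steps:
D(V) = -7/2 + V²/2 + 3*V (D(V) = -7/2 + ((V² + 5*V) + V)/2 = -7/2 + (V² + 6*V)/2 = -7/2 + (V²/2 + 3*V) = -7/2 + V²/2 + 3*V)
(D(-2)*39)*44 = ((-7/2 + (½)*(-2)² + 3*(-2))*39)*44 = ((-7/2 + (½)*4 - 6)*39)*44 = ((-7/2 + 2 - 6)*39)*44 = -15/2*39*44 = -585/2*44 = -12870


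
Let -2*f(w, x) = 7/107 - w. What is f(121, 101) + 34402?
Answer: 3687484/107 ≈ 34462.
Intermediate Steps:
f(w, x) = -7/214 + w/2 (f(w, x) = -(7/107 - w)/2 = -7/214 + w/2)
f(121, 101) + 34402 = (-7/214 + (1/2)*121) + 34402 = (-7/214 + 121/2) + 34402 = 6470/107 + 34402 = 3687484/107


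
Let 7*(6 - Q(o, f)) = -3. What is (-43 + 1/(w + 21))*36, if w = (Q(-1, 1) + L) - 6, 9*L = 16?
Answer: -1130454/731 ≈ -1546.4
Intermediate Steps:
L = 16/9 (L = (1/9)*16 = 16/9 ≈ 1.7778)
Q(o, f) = 45/7 (Q(o, f) = 6 - 1/7*(-3) = 6 + 3/7 = 45/7)
w = 139/63 (w = (45/7 + 16/9) - 6 = 517/63 - 6 = 139/63 ≈ 2.2063)
(-43 + 1/(w + 21))*36 = (-43 + 1/(139/63 + 21))*36 = (-43 + 1/(1462/63))*36 = (-43 + 63/1462)*36 = -62803/1462*36 = -1130454/731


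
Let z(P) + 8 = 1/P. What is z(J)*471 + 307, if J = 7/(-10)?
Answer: -28937/7 ≈ -4133.9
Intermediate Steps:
J = -7/10 (J = 7*(-⅒) = -7/10 ≈ -0.70000)
z(P) = -8 + 1/P
z(J)*471 + 307 = (-8 + 1/(-7/10))*471 + 307 = (-8 - 10/7)*471 + 307 = -66/7*471 + 307 = -31086/7 + 307 = -28937/7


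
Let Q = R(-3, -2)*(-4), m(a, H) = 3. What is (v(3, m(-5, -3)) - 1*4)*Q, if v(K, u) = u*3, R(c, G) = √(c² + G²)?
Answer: -20*√13 ≈ -72.111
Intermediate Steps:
R(c, G) = √(G² + c²)
v(K, u) = 3*u
Q = -4*√13 (Q = √((-2)² + (-3)²)*(-4) = √(4 + 9)*(-4) = √13*(-4) = -4*√13 ≈ -14.422)
(v(3, m(-5, -3)) - 1*4)*Q = (3*3 - 1*4)*(-4*√13) = (9 - 4)*(-4*√13) = 5*(-4*√13) = -20*√13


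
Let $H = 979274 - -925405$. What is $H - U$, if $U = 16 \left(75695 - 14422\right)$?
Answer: $924311$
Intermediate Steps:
$H = 1904679$ ($H = 979274 + 925405 = 1904679$)
$U = 980368$ ($U = 16 \cdot 61273 = 980368$)
$H - U = 1904679 - 980368 = 924311$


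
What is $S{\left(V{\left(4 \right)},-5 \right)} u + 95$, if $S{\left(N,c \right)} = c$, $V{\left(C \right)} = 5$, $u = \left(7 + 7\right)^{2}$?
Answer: $-885$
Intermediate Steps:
$u = 196$ ($u = 14^{2} = 196$)
$S{\left(V{\left(4 \right)},-5 \right)} u + 95 = \left(-5\right) 196 + 95 = -980 + 95 = -885$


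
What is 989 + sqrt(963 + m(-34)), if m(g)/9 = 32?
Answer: 989 + 3*sqrt(139) ≈ 1024.4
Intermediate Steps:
m(g) = 288 (m(g) = 9*32 = 288)
989 + sqrt(963 + m(-34)) = 989 + sqrt(963 + 288) = 989 + sqrt(1251) = 989 + 3*sqrt(139)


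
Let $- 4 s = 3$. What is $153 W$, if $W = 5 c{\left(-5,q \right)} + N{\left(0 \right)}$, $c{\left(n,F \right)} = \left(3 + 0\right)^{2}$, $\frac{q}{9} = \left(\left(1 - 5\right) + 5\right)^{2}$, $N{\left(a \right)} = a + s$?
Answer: $\frac{27081}{4} \approx 6770.3$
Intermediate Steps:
$s = - \frac{3}{4}$ ($s = \left(- \frac{1}{4}\right) 3 = - \frac{3}{4} \approx -0.75$)
$N{\left(a \right)} = - \frac{3}{4} + a$ ($N{\left(a \right)} = a - \frac{3}{4} = - \frac{3}{4} + a$)
$q = 9$ ($q = 9 \left(\left(1 - 5\right) + 5\right)^{2} = 9 \left(-4 + 5\right)^{2} = 9 \cdot 1^{2} = 9 \cdot 1 = 9$)
$c{\left(n,F \right)} = 9$ ($c{\left(n,F \right)} = 3^{2} = 9$)
$W = \frac{177}{4}$ ($W = 5 \cdot 9 + \left(- \frac{3}{4} + 0\right) = 45 - \frac{3}{4} = \frac{177}{4} \approx 44.25$)
$153 W = 153 \cdot \frac{177}{4} = \frac{27081}{4}$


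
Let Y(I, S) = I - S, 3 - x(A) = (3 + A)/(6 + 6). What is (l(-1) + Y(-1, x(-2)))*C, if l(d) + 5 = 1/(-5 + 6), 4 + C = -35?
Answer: 1235/4 ≈ 308.75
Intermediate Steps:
x(A) = 11/4 - A/12 (x(A) = 3 - (3 + A)/(6 + 6) = 3 - (3 + A)/12 = 3 - (¼ + A/12) = 3 + (-¼ - A/12) = 11/4 - A/12)
C = -39 (C = -4 - 35 = -39)
l(d) = -4 (l(d) = -5 + 1/(-5 + 6) = -5 + 1/1 = -5 + 1 = -4)
(l(-1) + Y(-1, x(-2)))*C = (-4 + (-1 - (11/4 - 1/12*(-2))))*(-39) = (-4 + (-1 - (11/4 + ⅙)))*(-39) = (-4 + (-1 - 1*35/12))*(-39) = (-4 + (-1 - 35/12))*(-39) = (-4 - 47/12)*(-39) = -95/12*(-39) = 1235/4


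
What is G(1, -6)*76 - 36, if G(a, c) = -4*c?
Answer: 1788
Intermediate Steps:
G(1, -6)*76 - 36 = -4*(-6)*76 - 36 = 24*76 - 36 = 1824 - 36 = 1788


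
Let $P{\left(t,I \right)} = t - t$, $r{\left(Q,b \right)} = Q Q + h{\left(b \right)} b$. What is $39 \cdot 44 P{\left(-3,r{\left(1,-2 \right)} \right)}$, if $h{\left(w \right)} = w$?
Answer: $0$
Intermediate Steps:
$r{\left(Q,b \right)} = Q^{2} + b^{2}$ ($r{\left(Q,b \right)} = Q Q + b b = Q^{2} + b^{2}$)
$P{\left(t,I \right)} = 0$
$39 \cdot 44 P{\left(-3,r{\left(1,-2 \right)} \right)} = 39 \cdot 44 \cdot 0 = 1716 \cdot 0 = 0$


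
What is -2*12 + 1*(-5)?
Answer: -29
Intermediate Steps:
-2*12 + 1*(-5) = -24 - 5 = -29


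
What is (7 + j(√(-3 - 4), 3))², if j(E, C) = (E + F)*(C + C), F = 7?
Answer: 2149 + 588*I*√7 ≈ 2149.0 + 1555.7*I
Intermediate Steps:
j(E, C) = 2*C*(7 + E) (j(E, C) = (E + 7)*(C + C) = (7 + E)*(2*C) = 2*C*(7 + E))
(7 + j(√(-3 - 4), 3))² = (7 + 2*3*(7 + √(-3 - 4)))² = (7 + 2*3*(7 + √(-7)))² = (7 + 2*3*(7 + I*√7))² = (7 + (42 + 6*I*√7))² = (49 + 6*I*√7)²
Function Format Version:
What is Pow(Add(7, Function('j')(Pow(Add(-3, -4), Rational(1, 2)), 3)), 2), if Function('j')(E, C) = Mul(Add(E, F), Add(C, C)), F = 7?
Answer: Add(2149, Mul(588, I, Pow(7, Rational(1, 2)))) ≈ Add(2149.0, Mul(1555.7, I))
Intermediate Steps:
Function('j')(E, C) = Mul(2, C, Add(7, E)) (Function('j')(E, C) = Mul(Add(E, 7), Add(C, C)) = Mul(Add(7, E), Mul(2, C)) = Mul(2, C, Add(7, E)))
Pow(Add(7, Function('j')(Pow(Add(-3, -4), Rational(1, 2)), 3)), 2) = Pow(Add(7, Mul(2, 3, Add(7, Pow(Add(-3, -4), Rational(1, 2))))), 2) = Pow(Add(7, Mul(2, 3, Add(7, Pow(-7, Rational(1, 2))))), 2) = Pow(Add(7, Mul(2, 3, Add(7, Mul(I, Pow(7, Rational(1, 2)))))), 2) = Pow(Add(7, Add(42, Mul(6, I, Pow(7, Rational(1, 2))))), 2) = Pow(Add(49, Mul(6, I, Pow(7, Rational(1, 2)))), 2)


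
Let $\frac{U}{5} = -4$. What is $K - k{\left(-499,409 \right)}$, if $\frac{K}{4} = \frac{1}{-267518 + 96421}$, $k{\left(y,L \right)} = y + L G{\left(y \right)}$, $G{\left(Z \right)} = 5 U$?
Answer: $\frac{7083244699}{171097} \approx 41399.0$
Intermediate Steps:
$U = -20$ ($U = 5 \left(-4\right) = -20$)
$G{\left(Z \right)} = -100$ ($G{\left(Z \right)} = 5 \left(-20\right) = -100$)
$k{\left(y,L \right)} = y - 100 L$ ($k{\left(y,L \right)} = y + L \left(-100\right) = y - 100 L$)
$K = - \frac{4}{171097}$ ($K = \frac{4}{-267518 + 96421} = \frac{4}{-171097} = 4 \left(- \frac{1}{171097}\right) = - \frac{4}{171097} \approx -2.3379 \cdot 10^{-5}$)
$K - k{\left(-499,409 \right)} = - \frac{4}{171097} - \left(-499 - 40900\right) = - \frac{4}{171097} - -41399 = - \frac{4}{171097} + 41399 = \frac{7083244699}{171097}$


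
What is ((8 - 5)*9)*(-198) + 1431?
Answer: -3915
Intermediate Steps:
((8 - 5)*9)*(-198) + 1431 = (3*9)*(-198) + 1431 = 27*(-198) + 1431 = -5346 + 1431 = -3915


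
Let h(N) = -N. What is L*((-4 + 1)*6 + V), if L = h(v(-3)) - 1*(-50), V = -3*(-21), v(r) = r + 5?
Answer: 2160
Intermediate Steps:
v(r) = 5 + r
V = 63
L = 48 (L = -(5 - 3) - 1*(-50) = -1*2 + 50 = -2 + 50 = 48)
L*((-4 + 1)*6 + V) = 48*((-4 + 1)*6 + 63) = 48*(-3*6 + 63) = 48*(-18 + 63) = 48*45 = 2160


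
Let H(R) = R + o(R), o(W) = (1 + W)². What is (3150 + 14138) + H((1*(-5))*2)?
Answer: 17359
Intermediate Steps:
H(R) = R + (1 + R)²
(3150 + 14138) + H((1*(-5))*2) = (3150 + 14138) + ((1*(-5))*2 + (1 + (1*(-5))*2)²) = 17288 + (-5*2 + (1 - 5*2)²) = 17288 + (-10 + (1 - 10)²) = 17288 + (-10 + (-9)²) = 17288 + (-10 + 81) = 17288 + 71 = 17359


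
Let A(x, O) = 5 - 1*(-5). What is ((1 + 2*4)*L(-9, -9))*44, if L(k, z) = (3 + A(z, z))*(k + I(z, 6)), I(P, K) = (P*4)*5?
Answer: -972972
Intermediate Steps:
I(P, K) = 20*P (I(P, K) = (4*P)*5 = 20*P)
A(x, O) = 10 (A(x, O) = 5 + 5 = 10)
L(k, z) = 13*k + 260*z (L(k, z) = (3 + 10)*(k + 20*z) = 13*(k + 20*z) = 13*k + 260*z)
((1 + 2*4)*L(-9, -9))*44 = ((1 + 2*4)*(13*(-9) + 260*(-9)))*44 = ((1 + 8)*(-117 - 2340))*44 = (9*(-2457))*44 = -22113*44 = -972972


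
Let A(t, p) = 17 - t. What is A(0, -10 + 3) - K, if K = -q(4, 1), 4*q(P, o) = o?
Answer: 69/4 ≈ 17.250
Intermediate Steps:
q(P, o) = o/4
K = -¼ (K = -1/4 = -1*¼ = -¼ ≈ -0.25000)
A(0, -10 + 3) - K = (17 - 1*0) - 1*(-¼) = (17 + 0) + ¼ = 17 + ¼ = 69/4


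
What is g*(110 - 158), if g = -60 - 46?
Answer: 5088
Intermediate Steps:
g = -106
g*(110 - 158) = -106*(110 - 158) = -106*(-48) = 5088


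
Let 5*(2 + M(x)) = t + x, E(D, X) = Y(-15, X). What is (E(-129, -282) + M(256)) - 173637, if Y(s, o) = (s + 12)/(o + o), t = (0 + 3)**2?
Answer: -32634167/188 ≈ -1.7359e+5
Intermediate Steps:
t = 9 (t = 3**2 = 9)
Y(s, o) = (12 + s)/(2*o) (Y(s, o) = (12 + s)/((2*o)) = (12 + s)*(1/(2*o)) = (12 + s)/(2*o))
E(D, X) = -3/(2*X) (E(D, X) = (12 - 15)/(2*X) = (1/2)*(-3)/X = -3/(2*X))
M(x) = -1/5 + x/5 (M(x) = -2 + (9 + x)/5 = -2 + (9/5 + x/5) = -1/5 + x/5)
(E(-129, -282) + M(256)) - 173637 = (-3/2/(-282) + (-1/5 + (1/5)*256)) - 173637 = (-3/2*(-1/282) + (-1/5 + 256/5)) - 173637 = (1/188 + 51) - 173637 = 9589/188 - 173637 = -32634167/188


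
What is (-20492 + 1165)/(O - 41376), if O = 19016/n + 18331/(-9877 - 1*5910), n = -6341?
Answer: 1934736428009/4142376107455 ≈ 0.46706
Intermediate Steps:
O = -416442463/100105367 (O = 19016/(-6341) + 18331/(-9877 - 1*5910) = 19016*(-1/6341) + 18331/(-9877 - 5910) = -19016/6341 + 18331/(-15787) = -19016/6341 + 18331*(-1/15787) = -19016/6341 - 18331/15787 = -416442463/100105367 ≈ -4.1600)
(-20492 + 1165)/(O - 41376) = (-20492 + 1165)/(-416442463/100105367 - 41376) = -19327/(-4142376107455/100105367) = -19327*(-100105367/4142376107455) = 1934736428009/4142376107455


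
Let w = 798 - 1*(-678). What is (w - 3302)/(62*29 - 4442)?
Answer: 913/1322 ≈ 0.69062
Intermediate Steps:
w = 1476 (w = 798 + 678 = 1476)
(w - 3302)/(62*29 - 4442) = (1476 - 3302)/(62*29 - 4442) = -1826/(1798 - 4442) = -1826/(-2644) = -1826*(-1/2644) = 913/1322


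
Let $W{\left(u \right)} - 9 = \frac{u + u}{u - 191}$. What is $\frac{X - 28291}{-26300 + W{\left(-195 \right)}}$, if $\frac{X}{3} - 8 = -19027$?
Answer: $\frac{4118041}{1268492} \approx 3.2464$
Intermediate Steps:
$X = -57057$ ($X = 24 + 3 \left(-19027\right) = 24 - 57081 = -57057$)
$W{\left(u \right)} = 9 + \frac{2 u}{-191 + u}$ ($W{\left(u \right)} = 9 + \frac{u + u}{u - 191} = 9 + \frac{2 u}{-191 + u}$)
$\frac{X - 28291}{-26300 + W{\left(-195 \right)}} = \frac{-57057 - 28291}{-26300 + \frac{-1719 + 11 \left(-195\right)}{-191 - 195}} = \frac{-57057 - 28291}{-26300 + \frac{-1719 - 2145}{-386}} = \frac{-57057 - 28291}{-26300 - - \frac{1932}{193}} = - \frac{85348}{-26300 + \frac{1932}{193}} = - \frac{85348}{- \frac{5073968}{193}} = \left(-85348\right) \left(- \frac{193}{5073968}\right) = \frac{4118041}{1268492}$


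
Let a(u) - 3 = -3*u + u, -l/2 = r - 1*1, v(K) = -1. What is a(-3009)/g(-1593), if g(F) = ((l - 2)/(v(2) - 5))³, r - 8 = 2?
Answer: 162567/1000 ≈ 162.57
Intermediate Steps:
r = 10 (r = 8 + 2 = 10)
l = -18 (l = -2*(10 - 1*1) = -2*(10 - 1) = -2*9 = -18)
g(F) = 1000/27 (g(F) = ((-18 - 2)/(-1 - 5))³ = (-20/(-6))³ = (-20*(-⅙))³ = (10/3)³ = 1000/27)
a(u) = 3 - 2*u (a(u) = 3 + (-3*u + u) = 3 - 2*u)
a(-3009)/g(-1593) = (3 - 2*(-3009))/(1000/27) = (3 + 6018)*(27/1000) = 6021*(27/1000) = 162567/1000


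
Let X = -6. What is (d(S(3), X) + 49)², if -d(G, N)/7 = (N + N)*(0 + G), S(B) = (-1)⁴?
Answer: 17689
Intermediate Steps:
S(B) = 1
d(G, N) = -14*G*N (d(G, N) = -7*(N + N)*(0 + G) = -7*2*N*G = -14*G*N)
(d(S(3), X) + 49)² = (-14*1*(-6) + 49)² = (84 + 49)² = 133² = 17689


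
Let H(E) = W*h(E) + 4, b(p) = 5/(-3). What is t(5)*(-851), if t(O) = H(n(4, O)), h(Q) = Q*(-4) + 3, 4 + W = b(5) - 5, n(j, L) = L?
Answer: -473156/3 ≈ -1.5772e+5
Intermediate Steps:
b(p) = -5/3 (b(p) = 5*(-1/3) = -5/3)
W = -32/3 (W = -4 + (-5/3 - 5) = -4 - 20/3 = -32/3 ≈ -10.667)
h(Q) = 3 - 4*Q (h(Q) = -4*Q + 3 = 3 - 4*Q)
H(E) = -28 + 128*E/3 (H(E) = -32*(3 - 4*E)/3 + 4 = (-32 + 128*E/3) + 4 = -28 + 128*E/3)
t(O) = -28 + 128*O/3
t(5)*(-851) = (-28 + (128/3)*5)*(-851) = (-28 + 640/3)*(-851) = (556/3)*(-851) = -473156/3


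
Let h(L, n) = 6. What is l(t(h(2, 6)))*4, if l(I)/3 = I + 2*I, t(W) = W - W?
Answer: 0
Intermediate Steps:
t(W) = 0
l(I) = 9*I (l(I) = 3*(I + 2*I) = 3*(3*I) = 9*I)
l(t(h(2, 6)))*4 = (9*0)*4 = 0*4 = 0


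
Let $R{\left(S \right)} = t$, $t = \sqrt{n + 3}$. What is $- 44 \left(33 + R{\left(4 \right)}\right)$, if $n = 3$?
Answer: $-1452 - 44 \sqrt{6} \approx -1559.8$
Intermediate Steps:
$t = \sqrt{6}$ ($t = \sqrt{3 + 3} = \sqrt{6} \approx 2.4495$)
$R{\left(S \right)} = \sqrt{6}$
$- 44 \left(33 + R{\left(4 \right)}\right) = - 44 \left(33 + \sqrt{6}\right) = -1452 - 44 \sqrt{6}$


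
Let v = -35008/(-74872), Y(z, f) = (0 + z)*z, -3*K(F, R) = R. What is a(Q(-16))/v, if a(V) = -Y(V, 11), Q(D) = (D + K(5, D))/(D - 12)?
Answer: -1528/4923 ≈ -0.31038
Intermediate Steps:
K(F, R) = -R/3
Y(z, f) = z² (Y(z, f) = z*z = z²)
Q(D) = 2*D/(3*(-12 + D)) (Q(D) = (D - D/3)/(D - 12) = (2*D/3)/(-12 + D) = 2*D/(3*(-12 + D)))
v = 4376/9359 (v = -35008*(-1/74872) = 4376/9359 ≈ 0.46757)
a(V) = -V²
a(Q(-16))/v = (-((⅔)*(-16)/(-12 - 16))²)/(4376/9359) = -((⅔)*(-16)/(-28))²*(9359/4376) = -((⅔)*(-16)*(-1/28))²*(9359/4376) = -(8/21)²*(9359/4376) = -1*64/441*(9359/4376) = -64/441*9359/4376 = -1528/4923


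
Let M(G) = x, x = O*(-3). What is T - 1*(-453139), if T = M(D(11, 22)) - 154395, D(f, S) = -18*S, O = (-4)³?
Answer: 298936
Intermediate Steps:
O = -64
x = 192 (x = -64*(-3) = 192)
M(G) = 192
T = -154203 (T = 192 - 154395 = -154203)
T - 1*(-453139) = -154203 - 1*(-453139) = -154203 + 453139 = 298936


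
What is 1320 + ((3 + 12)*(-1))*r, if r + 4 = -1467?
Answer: 23385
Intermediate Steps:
r = -1471 (r = -4 - 1467 = -1471)
1320 + ((3 + 12)*(-1))*r = 1320 + ((3 + 12)*(-1))*(-1471) = 1320 + (15*(-1))*(-1471) = 1320 - 15*(-1471) = 1320 + 22065 = 23385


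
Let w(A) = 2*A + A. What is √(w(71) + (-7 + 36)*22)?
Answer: √851 ≈ 29.172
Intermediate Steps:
w(A) = 3*A
√(w(71) + (-7 + 36)*22) = √(3*71 + (-7 + 36)*22) = √(213 + 29*22) = √(213 + 638) = √851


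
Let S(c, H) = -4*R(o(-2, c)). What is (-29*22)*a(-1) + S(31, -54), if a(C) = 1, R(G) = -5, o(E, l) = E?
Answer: -618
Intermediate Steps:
S(c, H) = 20 (S(c, H) = -4*(-5) = 20)
(-29*22)*a(-1) + S(31, -54) = -29*22*1 + 20 = -638*1 + 20 = -638 + 20 = -618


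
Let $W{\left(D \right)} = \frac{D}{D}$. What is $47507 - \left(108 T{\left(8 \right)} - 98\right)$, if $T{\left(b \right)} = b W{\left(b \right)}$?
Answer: $46741$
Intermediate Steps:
$W{\left(D \right)} = 1$
$T{\left(b \right)} = b$ ($T{\left(b \right)} = b 1 = b$)
$47507 - \left(108 T{\left(8 \right)} - 98\right) = 47507 - \left(108 \cdot 8 - 98\right) = 47507 - \left(864 - 98\right) = 47507 - 766 = 46741$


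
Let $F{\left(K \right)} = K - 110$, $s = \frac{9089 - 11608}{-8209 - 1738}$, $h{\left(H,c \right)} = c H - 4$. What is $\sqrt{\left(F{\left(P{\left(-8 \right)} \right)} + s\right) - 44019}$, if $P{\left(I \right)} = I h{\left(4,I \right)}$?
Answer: $\frac{2 i \sqrt{22131258331}}{1421} \approx 209.38 i$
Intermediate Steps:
$h{\left(H,c \right)} = -4 + H c$ ($h{\left(H,c \right)} = H c - 4 = -4 + H c$)
$s = \frac{2519}{9947}$ ($s = - \frac{2519}{-9947} = \left(-2519\right) \left(- \frac{1}{9947}\right) = \frac{2519}{9947} \approx 0.25324$)
$P{\left(I \right)} = I \left(-4 + 4 I\right)$
$F{\left(K \right)} = -110 + K$
$\sqrt{\left(F{\left(P{\left(-8 \right)} \right)} + s\right) - 44019} = \sqrt{\left(\left(-110 + 4 \left(-8\right) \left(-1 - 8\right)\right) + \frac{2519}{9947}\right) - 44019} = \sqrt{\left(\left(-110 + 4 \left(-8\right) \left(-9\right)\right) + \frac{2519}{9947}\right) - 44019} = \sqrt{\left(\left(-110 + 288\right) + \frac{2519}{9947}\right) - 44019} = \sqrt{\left(178 + \frac{2519}{9947}\right) - 44019} = \sqrt{\frac{1773085}{9947} - 44019} = \sqrt{- \frac{436083908}{9947}} = \frac{2 i \sqrt{22131258331}}{1421}$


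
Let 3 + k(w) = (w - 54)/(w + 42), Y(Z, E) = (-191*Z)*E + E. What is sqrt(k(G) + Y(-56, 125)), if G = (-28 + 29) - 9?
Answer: sqrt(386427731)/17 ≈ 1156.3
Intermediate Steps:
Y(Z, E) = E - 191*E*Z (Y(Z, E) = -191*E*Z + E = E - 191*E*Z)
G = -8 (G = 1 - 9 = -8)
k(w) = -3 + (-54 + w)/(42 + w) (k(w) = -3 + (w - 54)/(w + 42) = -3 + (-54 + w)/(42 + w))
sqrt(k(G) + Y(-56, 125)) = sqrt(2*(-90 - 1*(-8))/(42 - 8) + 125*(1 - 191*(-56))) = sqrt(2*(-90 + 8)/34 + 125*(1 + 10696)) = sqrt(2*(1/34)*(-82) + 125*10697) = sqrt(-82/17 + 1337125) = sqrt(22731043/17) = sqrt(386427731)/17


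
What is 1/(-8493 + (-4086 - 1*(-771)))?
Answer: -1/11808 ≈ -8.4688e-5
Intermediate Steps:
1/(-8493 + (-4086 - 1*(-771))) = 1/(-8493 + (-4086 + 771)) = 1/(-8493 - 3315) = 1/(-11808) = -1/11808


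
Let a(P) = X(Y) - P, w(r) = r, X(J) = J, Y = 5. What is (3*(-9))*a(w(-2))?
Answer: -189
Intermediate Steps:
a(P) = 5 - P
(3*(-9))*a(w(-2)) = (3*(-9))*(5 - 1*(-2)) = -27*(5 + 2) = -27*7 = -189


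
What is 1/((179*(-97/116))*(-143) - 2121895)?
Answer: -116/243656911 ≈ -4.7608e-7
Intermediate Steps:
1/((179*(-97/116))*(-143) - 2121895) = 1/(-17363/116*(-143) - 2121895) = 1/(2482909/116 - 2121895) = 1/(-243656911/116) = -116/243656911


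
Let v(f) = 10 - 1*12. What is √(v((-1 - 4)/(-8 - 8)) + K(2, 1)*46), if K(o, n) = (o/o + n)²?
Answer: √182 ≈ 13.491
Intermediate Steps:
K(o, n) = (1 + n)²
v(f) = -2 (v(f) = 10 - 12 = -2)
√(v((-1 - 4)/(-8 - 8)) + K(2, 1)*46) = √(-2 + (1 + 1)²*46) = √(-2 + 2²*46) = √(-2 + 4*46) = √(-2 + 184) = √182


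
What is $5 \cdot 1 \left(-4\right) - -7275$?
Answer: $7255$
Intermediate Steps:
$5 \cdot 1 \left(-4\right) - -7275 = 5 \left(-4\right) + 7275 = -20 + 7275 = 7255$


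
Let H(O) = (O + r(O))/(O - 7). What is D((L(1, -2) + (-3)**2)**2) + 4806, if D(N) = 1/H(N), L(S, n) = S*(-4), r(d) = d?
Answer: 120159/25 ≈ 4806.4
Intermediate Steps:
L(S, n) = -4*S
H(O) = 2*O/(-7 + O) (H(O) = (O + O)/(O - 7) = (2*O)/(-7 + O) = 2*O/(-7 + O))
D(N) = (-7 + N)/(2*N) (D(N) = 1/(2*N/(-7 + N)) = (-7 + N)/(2*N))
D((L(1, -2) + (-3)**2)**2) + 4806 = (-7 + (-4*1 + (-3)**2)**2)/(2*((-4*1 + (-3)**2)**2)) + 4806 = (-7 + (-4 + 9)**2)/(2*((-4 + 9)**2)) + 4806 = (-7 + 5**2)/(2*(5**2)) + 4806 = (1/2)*(-7 + 25)/25 + 4806 = (1/2)*(1/25)*18 + 4806 = 9/25 + 4806 = 120159/25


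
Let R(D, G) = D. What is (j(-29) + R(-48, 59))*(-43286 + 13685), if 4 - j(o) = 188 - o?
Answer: 7725861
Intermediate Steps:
j(o) = -184 + o (j(o) = 4 - (188 - o) = 4 + (-188 + o) = -184 + o)
(j(-29) + R(-48, 59))*(-43286 + 13685) = ((-184 - 29) - 48)*(-43286 + 13685) = (-213 - 48)*(-29601) = -261*(-29601) = 7725861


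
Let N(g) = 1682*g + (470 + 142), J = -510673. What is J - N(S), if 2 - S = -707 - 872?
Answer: -3170527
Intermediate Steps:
S = 1581 (S = 2 - (-707 - 872) = 2 - 1*(-1579) = 2 + 1579 = 1581)
N(g) = 612 + 1682*g (N(g) = 1682*g + 612 = 612 + 1682*g)
J - N(S) = -510673 - (612 + 1682*1581) = -510673 - (612 + 2659242) = -510673 - 1*2659854 = -510673 - 2659854 = -3170527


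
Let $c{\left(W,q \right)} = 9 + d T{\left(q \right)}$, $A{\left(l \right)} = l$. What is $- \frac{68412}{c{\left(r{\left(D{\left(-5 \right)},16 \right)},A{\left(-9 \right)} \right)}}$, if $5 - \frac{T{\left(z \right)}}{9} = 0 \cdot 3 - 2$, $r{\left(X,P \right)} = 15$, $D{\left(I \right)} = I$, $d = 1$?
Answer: $- \frac{5701}{6} \approx -950.17$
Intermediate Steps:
$T{\left(z \right)} = 63$ ($T{\left(z \right)} = 45 - 9 \left(0 \cdot 3 - 2\right) = 45 - 9 \left(0 - 2\right) = 45 - -18 = 45 + 18 = 63$)
$c{\left(W,q \right)} = 72$ ($c{\left(W,q \right)} = 9 + 1 \cdot 63 = 9 + 63 = 72$)
$- \frac{68412}{c{\left(r{\left(D{\left(-5 \right)},16 \right)},A{\left(-9 \right)} \right)}} = - \frac{68412}{72} = \left(-68412\right) \frac{1}{72} = - \frac{5701}{6}$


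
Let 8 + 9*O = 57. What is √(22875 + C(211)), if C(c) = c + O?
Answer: √207823/3 ≈ 151.96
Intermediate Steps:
O = 49/9 (O = -8/9 + (⅑)*57 = -8/9 + 19/3 = 49/9 ≈ 5.4444)
C(c) = 49/9 + c (C(c) = c + 49/9 = 49/9 + c)
√(22875 + C(211)) = √(22875 + (49/9 + 211)) = √(22875 + 1948/9) = √(207823/9) = √207823/3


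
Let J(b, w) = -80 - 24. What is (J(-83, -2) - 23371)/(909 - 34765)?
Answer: 23475/33856 ≈ 0.69338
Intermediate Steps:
J(b, w) = -104
(J(-83, -2) - 23371)/(909 - 34765) = (-104 - 23371)/(909 - 34765) = -23475/(-33856) = -23475*(-1/33856) = 23475/33856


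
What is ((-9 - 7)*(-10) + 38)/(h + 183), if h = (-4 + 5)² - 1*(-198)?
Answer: 99/191 ≈ 0.51832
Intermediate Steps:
h = 199 (h = 1² + 198 = 1 + 198 = 199)
((-9 - 7)*(-10) + 38)/(h + 183) = ((-9 - 7)*(-10) + 38)/(199 + 183) = (-16*(-10) + 38)/382 = (160 + 38)*(1/382) = 198*(1/382) = 99/191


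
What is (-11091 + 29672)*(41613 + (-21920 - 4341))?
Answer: 285255512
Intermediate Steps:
(-11091 + 29672)*(41613 + (-21920 - 4341)) = 18581*(41613 - 26261) = 18581*15352 = 285255512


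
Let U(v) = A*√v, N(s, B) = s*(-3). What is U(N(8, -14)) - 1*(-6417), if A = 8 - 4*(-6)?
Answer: 6417 + 64*I*√6 ≈ 6417.0 + 156.77*I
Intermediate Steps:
A = 32 (A = 8 + 24 = 32)
N(s, B) = -3*s
U(v) = 32*√v
U(N(8, -14)) - 1*(-6417) = 32*√(-3*8) - 1*(-6417) = 32*√(-24) + 6417 = 32*(2*I*√6) + 6417 = 64*I*√6 + 6417 = 6417 + 64*I*√6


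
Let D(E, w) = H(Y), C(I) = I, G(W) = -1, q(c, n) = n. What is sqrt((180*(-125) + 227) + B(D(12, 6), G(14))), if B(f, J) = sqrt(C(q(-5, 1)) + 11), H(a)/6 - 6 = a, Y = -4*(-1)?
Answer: sqrt(-22273 + 2*sqrt(3)) ≈ 149.23*I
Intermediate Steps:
Y = 4
H(a) = 36 + 6*a
D(E, w) = 60 (D(E, w) = 36 + 6*4 = 36 + 24 = 60)
B(f, J) = 2*sqrt(3) (B(f, J) = sqrt(1 + 11) = sqrt(12) = 2*sqrt(3))
sqrt((180*(-125) + 227) + B(D(12, 6), G(14))) = sqrt((180*(-125) + 227) + 2*sqrt(3)) = sqrt((-22500 + 227) + 2*sqrt(3)) = sqrt(-22273 + 2*sqrt(3))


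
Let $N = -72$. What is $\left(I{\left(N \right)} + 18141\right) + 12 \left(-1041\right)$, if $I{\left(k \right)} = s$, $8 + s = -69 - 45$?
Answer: $5527$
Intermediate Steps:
$s = -122$ ($s = -8 - 114 = -122$)
$I{\left(k \right)} = -122$
$\left(I{\left(N \right)} + 18141\right) + 12 \left(-1041\right) = \left(-122 + 18141\right) + 12 \left(-1041\right) = 18019 - 12492 = 5527$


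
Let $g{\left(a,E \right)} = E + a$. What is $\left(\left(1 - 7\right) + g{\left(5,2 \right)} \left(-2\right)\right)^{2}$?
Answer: $400$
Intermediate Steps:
$\left(\left(1 - 7\right) + g{\left(5,2 \right)} \left(-2\right)\right)^{2} = \left(\left(1 - 7\right) + \left(2 + 5\right) \left(-2\right)\right)^{2} = \left(\left(1 - 7\right) + 7 \left(-2\right)\right)^{2} = \left(-6 - 14\right)^{2} = \left(-20\right)^{2} = 400$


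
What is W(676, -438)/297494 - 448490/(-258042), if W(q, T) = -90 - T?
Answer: 33378220669/19191486687 ≈ 1.7392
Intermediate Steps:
W(676, -438)/297494 - 448490/(-258042) = (-90 - 1*(-438))/297494 - 448490/(-258042) = (-90 + 438)*(1/297494) - 448490*(-1/258042) = 348*(1/297494) + 224245/129021 = 174/148747 + 224245/129021 = 33378220669/19191486687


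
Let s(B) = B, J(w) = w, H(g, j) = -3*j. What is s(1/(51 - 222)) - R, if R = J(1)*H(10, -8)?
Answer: -4105/171 ≈ -24.006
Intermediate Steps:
R = 24 (R = 1*(-3*(-8)) = 1*24 = 24)
s(1/(51 - 222)) - R = 1/(51 - 222) - 1*24 = 1/(-171) - 24 = -1/171 - 24 = -4105/171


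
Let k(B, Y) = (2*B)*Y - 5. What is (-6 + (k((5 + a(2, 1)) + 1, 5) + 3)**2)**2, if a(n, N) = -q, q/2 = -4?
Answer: 362445444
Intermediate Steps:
q = -8 (q = 2*(-4) = -8)
a(n, N) = 8 (a(n, N) = -1*(-8) = 8)
k(B, Y) = -5 + 2*B*Y (k(B, Y) = 2*B*Y - 5 = -5 + 2*B*Y)
(-6 + (k((5 + a(2, 1)) + 1, 5) + 3)**2)**2 = (-6 + ((-5 + 2*((5 + 8) + 1)*5) + 3)**2)**2 = (-6 + ((-5 + 2*(13 + 1)*5) + 3)**2)**2 = (-6 + ((-5 + 2*14*5) + 3)**2)**2 = (-6 + ((-5 + 140) + 3)**2)**2 = (-6 + (135 + 3)**2)**2 = (-6 + 138**2)**2 = (-6 + 19044)**2 = 19038**2 = 362445444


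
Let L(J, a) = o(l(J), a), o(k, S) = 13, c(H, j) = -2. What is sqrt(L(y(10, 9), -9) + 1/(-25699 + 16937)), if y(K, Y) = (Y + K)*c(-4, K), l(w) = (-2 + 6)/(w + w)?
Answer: sqrt(998035610)/8762 ≈ 3.6055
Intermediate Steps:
l(w) = 2/w (l(w) = 4/((2*w)) = 4*(1/(2*w)) = 2/w)
y(K, Y) = -2*K - 2*Y (y(K, Y) = (Y + K)*(-2) = (K + Y)*(-2) = -2*K - 2*Y)
L(J, a) = 13
sqrt(L(y(10, 9), -9) + 1/(-25699 + 16937)) = sqrt(13 + 1/(-25699 + 16937)) = sqrt(13 + 1/(-8762)) = sqrt(13 - 1/8762) = sqrt(113905/8762) = sqrt(998035610)/8762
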